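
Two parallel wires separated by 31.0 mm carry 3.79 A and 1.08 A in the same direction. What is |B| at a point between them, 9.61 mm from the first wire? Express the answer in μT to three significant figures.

Each long wire gives B = μ₀I/(2πd). Distances are d₁ = 0.00961 m and d₂ = 0.02139 m.
B₁ = 7.89×10⁻⁵ T, B₂ = 1.01×10⁻⁵ T.
Between parallel currents the two contributions point in opposite directions, so they subtract. B = |B₁ − B₂| = |7.89×10⁻⁵ − 1.01×10⁻⁵| = 6.88×10⁻⁵ T.

B ≈ 68.8 μT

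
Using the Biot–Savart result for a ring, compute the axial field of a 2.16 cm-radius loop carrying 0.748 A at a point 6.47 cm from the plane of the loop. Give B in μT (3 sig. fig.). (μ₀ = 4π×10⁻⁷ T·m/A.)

B ≈ 0.691 μT

On the axis of a circular loop, B = μ₀IR² / [2(R²+z²)^(3/2)].
R² + z² = (0.0216)² + (0.0647)² = 0.004653 m², and (R²+z²)^(3/2) = 3.17×10⁻⁴ m³.
B = (4π×10⁻⁷ × 0.748 × 0.0004666) / (2 × 3.17×10⁻⁴) = 6.91×10⁻⁷ T.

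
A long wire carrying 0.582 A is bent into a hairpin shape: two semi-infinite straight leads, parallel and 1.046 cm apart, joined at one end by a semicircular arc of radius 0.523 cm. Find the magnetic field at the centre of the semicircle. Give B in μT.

The semicircular arc contributes B_arc = μ₀I·π/(4πR) = μ₀I/(4R) = 3.50×10⁻⁵ T.
Each semi-infinite lead is at perpendicular distance R = 0.00523 m from the centre, with the perpendicular foot at its near end, so it contributes μ₀I/(4πR); both point the same way, together 2.23×10⁻⁵ T.
Arc and leads all point the same direction: B = 3.50×10⁻⁵ + 2.23×10⁻⁵ = 5.72×10⁻⁵ T.

B ≈ 57.2 μT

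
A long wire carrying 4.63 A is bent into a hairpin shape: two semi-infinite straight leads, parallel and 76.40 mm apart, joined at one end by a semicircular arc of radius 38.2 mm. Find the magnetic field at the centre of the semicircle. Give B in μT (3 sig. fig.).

The semicircular arc contributes B_arc = μ₀I·π/(4πR) = μ₀I/(4R) = 3.81×10⁻⁵ T.
Each semi-infinite lead is at perpendicular distance R = 0.0382 m from the centre, with the perpendicular foot at its near end, so it contributes μ₀I/(4πR); both point the same way, together 2.42×10⁻⁵ T.
Arc and leads all point the same direction: B = 3.81×10⁻⁵ + 2.42×10⁻⁵ = 6.23×10⁻⁵ T.

B ≈ 62.3 μT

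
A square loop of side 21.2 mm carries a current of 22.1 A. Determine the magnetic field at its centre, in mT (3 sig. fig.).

Each side is a finite straight segment at perpendicular distance d = a/(2 tan(π/4)) = 0.0106 m from the centre, with end-angles ±π/4.
One side contributes B₁ = (μ₀I/4πd)·2 sin(π/4) = 2.95×10⁻⁴ T.
All 4 sides add in the same direction: B = 4 × 2.95×10⁻⁴ = 1.18×10⁻³ T.

B ≈ 1.18 mT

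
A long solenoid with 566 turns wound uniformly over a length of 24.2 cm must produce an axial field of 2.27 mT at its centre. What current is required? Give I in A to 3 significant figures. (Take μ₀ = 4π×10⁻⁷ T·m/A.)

I ≈ 0.772 A

Inside a long solenoid B = μ₀nI with n = 2339 m⁻¹, so I = B/(μ₀n).
I = 2.27×10⁻³ / (4π×10⁻⁷ × 2339) = 0.772 A.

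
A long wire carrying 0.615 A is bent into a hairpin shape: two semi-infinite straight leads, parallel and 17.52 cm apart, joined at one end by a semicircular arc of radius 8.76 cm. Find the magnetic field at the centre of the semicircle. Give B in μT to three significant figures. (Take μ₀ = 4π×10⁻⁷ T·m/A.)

The semicircular arc contributes B_arc = μ₀I·π/(4πR) = μ₀I/(4R) = 2.21×10⁻⁶ T.
Each semi-infinite lead is at perpendicular distance R = 0.0876 m from the centre, with the perpendicular foot at its near end, so it contributes μ₀I/(4πR); both point the same way, together 1.40×10⁻⁶ T.
Arc and leads all point the same direction: B = 2.21×10⁻⁶ + 1.40×10⁻⁶ = 3.61×10⁻⁶ T.

B ≈ 3.61 μT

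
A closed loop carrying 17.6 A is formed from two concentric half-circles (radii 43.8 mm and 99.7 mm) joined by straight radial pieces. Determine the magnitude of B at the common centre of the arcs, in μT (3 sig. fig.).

B ≈ 70.8 μT

The radial connectors point toward the centre, so dl × r̂ = 0 and they contribute nothing.
Each semicircle gives μ₀I/(4R): inner arc 1.26×10⁻⁴ T, outer arc 5.55×10⁻⁵ T.
The two arcs carry current in opposite angular senses, so their fields oppose: B = |1.26×10⁻⁴ − 5.55×10⁻⁵| = 7.08×10⁻⁵ T.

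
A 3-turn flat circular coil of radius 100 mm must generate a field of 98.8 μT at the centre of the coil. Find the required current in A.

For an N-turn coil, B = Nμ₀I/(2R) with R = 0.1 m, so I = 2RB/(Nμ₀) = 2 × 0.1 × 9.88×10⁻⁵ / (3 × 4π×10⁻⁷) = 5.24 A.

I ≈ 5.24 A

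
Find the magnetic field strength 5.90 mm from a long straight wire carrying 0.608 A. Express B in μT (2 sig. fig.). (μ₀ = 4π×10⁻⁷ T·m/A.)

B ≈ 21 μT

For an infinitely long straight wire, B = μ₀I/(2πd).
B = (4π×10⁻⁷ × 0.608) / (2π × 0.0059) = 2.06×10⁻⁵ T.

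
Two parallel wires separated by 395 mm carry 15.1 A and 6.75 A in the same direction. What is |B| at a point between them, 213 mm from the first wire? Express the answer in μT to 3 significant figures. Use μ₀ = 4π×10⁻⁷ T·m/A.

B ≈ 6.76 μT

Each long wire gives B = μ₀I/(2πd). Distances are d₁ = 0.213 m and d₂ = 0.182 m.
B₁ = 1.42×10⁻⁵ T, B₂ = 7.42×10⁻⁶ T.
Between parallel currents the two contributions point in opposite directions, so they subtract. B = |B₁ − B₂| = |1.42×10⁻⁵ − 7.42×10⁻⁶| = 6.76×10⁻⁶ T.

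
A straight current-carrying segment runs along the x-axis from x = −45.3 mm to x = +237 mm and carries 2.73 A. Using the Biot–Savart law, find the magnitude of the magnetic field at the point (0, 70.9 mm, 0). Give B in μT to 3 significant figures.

B ≈ 5.76 μT

For a finite straight segment, B = (μ₀I/4πd)(sinθ₁ + sinθ₂), where θ₁, θ₂ are the angles from the perpendicular to each end.
The perpendicular distance is d = 0.0709 m; the end-offsets along the wire are a = 0.0453 m and b = 0.237 m.
sinθ₁ = 0.0453/√(0.0453²+0.0709²) = 0.5384; sinθ₂ = 0.237/√(0.237²+0.0709²) = 0.9580.
B = (4π×10⁻⁷ × 2.73) / (4π × 0.0709) × (0.5384 + 0.9580) = 5.76×10⁻⁶ T.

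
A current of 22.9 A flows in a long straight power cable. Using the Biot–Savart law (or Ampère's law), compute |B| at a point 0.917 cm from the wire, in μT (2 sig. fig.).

For an infinitely long straight wire, B = μ₀I/(2πd).
B = (4π×10⁻⁷ × 22.9) / (2π × 0.00917) = 4.99×10⁻⁴ T.

B ≈ 500 μT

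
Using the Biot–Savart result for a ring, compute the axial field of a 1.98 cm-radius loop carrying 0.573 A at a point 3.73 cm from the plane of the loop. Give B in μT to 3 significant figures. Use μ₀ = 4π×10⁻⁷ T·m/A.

B ≈ 1.87 μT

On the axis of a circular loop, B = μ₀IR² / [2(R²+z²)^(3/2)].
R² + z² = (0.0198)² + (0.0373)² = 0.001783 m², and (R²+z²)^(3/2) = 7.53×10⁻⁵ m³.
B = (4π×10⁻⁷ × 0.573 × 0.000392) / (2 × 7.53×10⁻⁵) = 1.87×10⁻⁶ T.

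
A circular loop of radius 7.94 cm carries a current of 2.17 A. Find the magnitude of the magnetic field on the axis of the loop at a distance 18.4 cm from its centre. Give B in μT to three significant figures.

B ≈ 1.07 μT

On the axis of a circular loop, B = μ₀IR² / [2(R²+z²)^(3/2)].
R² + z² = (0.0794)² + (0.184)² = 0.04016 m², and (R²+z²)^(3/2) = 8.05×10⁻³ m³.
B = (4π×10⁻⁷ × 2.17 × 0.006304) / (2 × 8.05×10⁻³) = 1.07×10⁻⁶ T.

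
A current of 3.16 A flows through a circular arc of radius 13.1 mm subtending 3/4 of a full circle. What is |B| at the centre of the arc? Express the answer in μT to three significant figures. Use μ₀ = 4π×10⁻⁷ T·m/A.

B ≈ 114 μT

The Biot–Savart field of a circular arc at its centre is B = μ₀Iφ/(4πR), with φ = 4.712 rad.
B = (4π×10⁻⁷ × 3.16 × 4.712) / (4π × 0.0131) = 1.14×10⁻⁴ T.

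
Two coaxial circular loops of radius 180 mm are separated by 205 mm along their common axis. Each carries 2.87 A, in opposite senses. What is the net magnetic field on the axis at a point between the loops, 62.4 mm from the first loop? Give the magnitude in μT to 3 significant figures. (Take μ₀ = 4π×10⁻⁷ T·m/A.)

Each loop contributes B = μ₀IR²/[2(R²+z²)^(3/2)] on the axis, with z measured from that loop.
Loop 1 (z = 0.0624 m): B₁ = 8.45×10⁻⁶ T. Loop 2 (z = 0.1426 m): B₂ = 4.82×10⁻⁶ T.
The fields oppose: B = |B₁ − B₂| = 3.63×10⁻⁶ T.

B ≈ 3.63 μT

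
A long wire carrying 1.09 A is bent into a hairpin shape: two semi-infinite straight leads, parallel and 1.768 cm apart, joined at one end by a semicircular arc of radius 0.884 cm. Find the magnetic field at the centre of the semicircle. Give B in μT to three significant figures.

The semicircular arc contributes B_arc = μ₀I·π/(4πR) = μ₀I/(4R) = 3.87×10⁻⁵ T.
Each semi-infinite lead is at perpendicular distance R = 0.00884 m from the centre, with the perpendicular foot at its near end, so it contributes μ₀I/(4πR); both point the same way, together 2.47×10⁻⁵ T.
Arc and leads all point the same direction: B = 3.87×10⁻⁵ + 2.47×10⁻⁵ = 6.34×10⁻⁵ T.

B ≈ 63.4 μT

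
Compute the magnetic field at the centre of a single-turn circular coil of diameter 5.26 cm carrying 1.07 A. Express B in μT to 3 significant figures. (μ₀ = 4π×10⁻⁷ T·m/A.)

At the centre of a circular loop the Biot–Savart law gives B = μ₀I/(2R) (so R = 0.0263 m).
B = (4π×10⁻⁷ × 1.07) / (2 × 0.0263) = 2.56×10⁻⁵ T.

B ≈ 25.6 μT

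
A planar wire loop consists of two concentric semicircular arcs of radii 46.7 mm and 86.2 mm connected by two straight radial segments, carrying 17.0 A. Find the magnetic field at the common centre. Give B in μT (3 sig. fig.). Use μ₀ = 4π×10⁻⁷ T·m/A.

B ≈ 52.4 μT

The radial connectors point toward the centre, so dl × r̂ = 0 and they contribute nothing.
Each semicircle gives μ₀I/(4R): inner arc 1.14×10⁻⁴ T, outer arc 6.20×10⁻⁵ T.
The two arcs carry current in opposite angular senses, so their fields oppose: B = |1.14×10⁻⁴ − 6.20×10⁻⁵| = 5.24×10⁻⁵ T.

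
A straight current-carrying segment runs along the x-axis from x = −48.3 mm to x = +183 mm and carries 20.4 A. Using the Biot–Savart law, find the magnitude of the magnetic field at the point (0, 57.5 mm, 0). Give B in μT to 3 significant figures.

B ≈ 56.7 μT

For a finite straight segment, B = (μ₀I/4πd)(sinθ₁ + sinθ₂), where θ₁, θ₂ are the angles from the perpendicular to each end.
The perpendicular distance is d = 0.0575 m; the end-offsets along the wire are a = 0.0483 m and b = 0.183 m.
sinθ₁ = 0.0483/√(0.0483²+0.0575²) = 0.6432; sinθ₂ = 0.183/√(0.183²+0.0575²) = 0.9540.
B = (4π×10⁻⁷ × 20.4) / (4π × 0.0575) × (0.6432 + 0.9540) = 5.67×10⁻⁵ T.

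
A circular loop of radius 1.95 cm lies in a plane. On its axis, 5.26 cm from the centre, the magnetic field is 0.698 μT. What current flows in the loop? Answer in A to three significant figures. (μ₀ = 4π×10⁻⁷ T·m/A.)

I ≈ 0.516 A

On the axis of a loop, B = μ₀IR²/[2(R²+z²)^(3/2)], so I = 2B(R²+z²)^(3/2)/(μ₀R²).
R² + z² = 0.0003802 + 0.002767 = 0.003147 m²; raised to 3/2 gives 1.77×10⁻⁴ m³.
I = 2 × 6.98×10⁻⁷ × 1.77×10⁻⁴ / (1.26×10⁻⁶ × 0.0003802) = 0.516 A.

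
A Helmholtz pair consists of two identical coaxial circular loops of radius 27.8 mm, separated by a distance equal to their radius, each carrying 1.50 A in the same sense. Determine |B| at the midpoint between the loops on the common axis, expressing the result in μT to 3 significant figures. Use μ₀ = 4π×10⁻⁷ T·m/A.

Each loop contributes B = μ₀IR²/[2(R²+z²)^(3/2)] on the axis, with z measured from that loop.
Loop 1 (z = 0.0139 m): B₁ = 2.43×10⁻⁵ T. Loop 2 (z = 0.0139 m): B₂ = 2.43×10⁻⁵ T.
The fields add: B = B₁ + B₂ = 4.85×10⁻⁵ T.

B ≈ 48.5 μT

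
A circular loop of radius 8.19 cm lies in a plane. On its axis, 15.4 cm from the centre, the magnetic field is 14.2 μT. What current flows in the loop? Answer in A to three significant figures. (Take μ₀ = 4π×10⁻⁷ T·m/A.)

I ≈ 17.9 A

On the axis of a loop, B = μ₀IR²/[2(R²+z²)^(3/2)], so I = 2B(R²+z²)^(3/2)/(μ₀R²).
R² + z² = 0.006708 + 0.02372 = 0.03042 m²; raised to 3/2 gives 5.31×10⁻³ m³.
I = 2 × 1.42×10⁻⁵ × 5.31×10⁻³ / (1.26×10⁻⁶ × 0.006708) = 17.9 A.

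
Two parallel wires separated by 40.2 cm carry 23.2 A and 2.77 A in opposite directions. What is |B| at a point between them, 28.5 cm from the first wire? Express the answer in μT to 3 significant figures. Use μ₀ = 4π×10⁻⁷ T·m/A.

Each long wire gives B = μ₀I/(2πd). Distances are d₁ = 0.285 m and d₂ = 0.117 m.
B₁ = 1.63×10⁻⁵ T, B₂ = 4.74×10⁻⁶ T.
Between antiparallel currents both contributions point the same way, so they add. B = B₁ + B₂ = 1.63×10⁻⁵ + 4.74×10⁻⁶ = 2.10×10⁻⁵ T.

B ≈ 21.0 μT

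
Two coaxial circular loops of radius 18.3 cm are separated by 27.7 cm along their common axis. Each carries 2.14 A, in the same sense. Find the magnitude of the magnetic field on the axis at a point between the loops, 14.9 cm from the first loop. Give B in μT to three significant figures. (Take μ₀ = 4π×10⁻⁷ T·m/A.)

Each loop contributes B = μ₀IR²/[2(R²+z²)^(3/2)] on the axis, with z measured from that loop.
Loop 1 (z = 0.149 m): B₁ = 3.43×10⁻⁶ T. Loop 2 (z = 0.128 m): B₂ = 4.04×10⁻⁶ T.
The fields add: B = B₁ + B₂ = 7.47×10⁻⁶ T.

B ≈ 7.47 μT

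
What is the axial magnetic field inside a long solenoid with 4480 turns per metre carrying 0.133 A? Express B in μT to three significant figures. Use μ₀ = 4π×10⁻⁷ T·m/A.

Inside a long solenoid, B = μ₀nI with n = 4480 turns/m.
B = 4π×10⁻⁷ × 4480 × 0.133 = 7.49×10⁻⁴ T.

B ≈ 749 μT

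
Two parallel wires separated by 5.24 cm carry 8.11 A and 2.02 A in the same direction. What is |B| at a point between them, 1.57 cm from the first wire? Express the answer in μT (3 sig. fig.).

B ≈ 92.3 μT

Each long wire gives B = μ₀I/(2πd). Distances are d₁ = 0.0157 m and d₂ = 0.0367 m.
B₁ = 1.03×10⁻⁴ T, B₂ = 1.10×10⁻⁵ T.
Between parallel currents the two contributions point in opposite directions, so they subtract. B = |B₁ − B₂| = |1.03×10⁻⁴ − 1.10×10⁻⁵| = 9.23×10⁻⁵ T.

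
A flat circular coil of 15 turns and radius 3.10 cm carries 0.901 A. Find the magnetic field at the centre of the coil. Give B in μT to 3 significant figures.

For an N-turn flat coil, B = Nμ₀I/(2R) with R = 0.031 m.
B = 15 × 1.83×10⁻⁵ T = 2.74×10⁻⁴ T.

B ≈ 274 μT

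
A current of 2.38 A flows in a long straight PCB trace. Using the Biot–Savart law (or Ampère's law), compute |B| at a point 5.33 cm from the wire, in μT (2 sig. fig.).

B ≈ 8.9 μT

For an infinitely long straight wire, B = μ₀I/(2πd).
B = (4π×10⁻⁷ × 2.38) / (2π × 0.0533) = 8.93×10⁻⁶ T.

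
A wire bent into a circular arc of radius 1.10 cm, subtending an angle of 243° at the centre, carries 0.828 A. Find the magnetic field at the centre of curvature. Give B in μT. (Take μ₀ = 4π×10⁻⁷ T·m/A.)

B ≈ 31.9 μT

The Biot–Savart field of a circular arc at its centre is B = μ₀Iφ/(4πR), with φ = 4.241 rad.
B = (4π×10⁻⁷ × 0.828 × 4.241) / (4π × 0.011) = 3.19×10⁻⁵ T.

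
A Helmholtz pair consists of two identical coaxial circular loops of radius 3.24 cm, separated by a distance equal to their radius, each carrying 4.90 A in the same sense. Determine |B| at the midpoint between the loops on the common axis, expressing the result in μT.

B ≈ 136 μT

Each loop contributes B = μ₀IR²/[2(R²+z²)^(3/2)] on the axis, with z measured from that loop.
Loop 1 (z = 0.0162 m): B₁ = 6.80×10⁻⁵ T. Loop 2 (z = 0.0162 m): B₂ = 6.80×10⁻⁵ T.
The fields add: B = B₁ + B₂ = 1.36×10⁻⁴ T.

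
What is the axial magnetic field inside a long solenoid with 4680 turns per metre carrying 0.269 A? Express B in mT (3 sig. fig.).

Inside a long solenoid, B = μ₀nI with n = 4680 turns/m.
B = 4π×10⁻⁷ × 4680 × 0.269 = 1.58×10⁻³ T.

B ≈ 1.58 mT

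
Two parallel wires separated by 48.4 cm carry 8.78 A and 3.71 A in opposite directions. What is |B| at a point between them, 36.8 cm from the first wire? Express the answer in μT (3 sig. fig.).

B ≈ 11.2 μT

Each long wire gives B = μ₀I/(2πd). Distances are d₁ = 0.368 m and d₂ = 0.116 m.
B₁ = 4.77×10⁻⁶ T, B₂ = 6.40×10⁻⁶ T.
Between antiparallel currents both contributions point the same way, so they add. B = B₁ + B₂ = 4.77×10⁻⁶ + 6.40×10⁻⁶ = 1.12×10⁻⁵ T.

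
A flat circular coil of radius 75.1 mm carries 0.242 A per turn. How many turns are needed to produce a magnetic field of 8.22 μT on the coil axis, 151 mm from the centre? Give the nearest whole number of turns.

For an N-turn coil, B = Nμ₀IR²/[2(R²+z²)^(3/2)]. A single turn gives B₁ = 1.79×10⁻⁷ T with R = 0.0751 m, z = 0.151 m.
N = B/B₁ = 8.22×10⁻⁶ / 1.79×10⁻⁷ = 45.97.

N = 46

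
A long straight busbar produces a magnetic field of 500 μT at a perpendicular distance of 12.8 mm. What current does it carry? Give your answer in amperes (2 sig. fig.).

For a long straight wire B = μ₀I/(2πd), so I = 2πdB/μ₀.
I = 2π × 0.0128 × 5.00×10⁻⁴ / (4π×10⁻⁷) = 32.0 A.

I ≈ 32 A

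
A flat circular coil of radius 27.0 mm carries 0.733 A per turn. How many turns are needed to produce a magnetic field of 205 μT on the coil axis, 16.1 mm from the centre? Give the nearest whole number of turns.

For an N-turn coil, B = Nμ₀IR²/[2(R²+z²)^(3/2)]. A single turn gives B₁ = 1.08×10⁻⁵ T with R = 0.027 m, z = 0.0161 m.
N = B/B₁ = 2.05×10⁻⁴ / 1.08×10⁻⁵ = 18.97.

N = 19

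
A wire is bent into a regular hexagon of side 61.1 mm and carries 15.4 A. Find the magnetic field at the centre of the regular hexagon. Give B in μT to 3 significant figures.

Each side is a finite straight segment at perpendicular distance d = a/(2 tan(π/6)) = 0.05291 m from the centre, with end-angles ±π/6.
One side contributes B₁ = (μ₀I/4πd)·2 sin(π/6) = 2.91×10⁻⁵ T.
All 6 sides add in the same direction: B = 6 × 2.91×10⁻⁵ = 1.75×10⁻⁴ T.

B ≈ 175 μT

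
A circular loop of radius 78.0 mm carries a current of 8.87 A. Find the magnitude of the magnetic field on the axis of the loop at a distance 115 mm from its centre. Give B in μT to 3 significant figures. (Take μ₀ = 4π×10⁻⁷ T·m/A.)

On the axis of a circular loop, B = μ₀IR² / [2(R²+z²)^(3/2)].
R² + z² = (0.078)² + (0.115)² = 0.01931 m², and (R²+z²)^(3/2) = 2.68×10⁻³ m³.
B = (4π×10⁻⁷ × 8.87 × 0.006084) / (2 × 2.68×10⁻³) = 1.26×10⁻⁵ T.

B ≈ 12.6 μT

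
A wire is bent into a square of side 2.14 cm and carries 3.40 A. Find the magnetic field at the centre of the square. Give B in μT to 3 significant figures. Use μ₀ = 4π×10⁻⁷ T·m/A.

Each side is a finite straight segment at perpendicular distance d = a/(2 tan(π/4)) = 0.0107 m from the centre, with end-angles ±π/4.
One side contributes B₁ = (μ₀I/4πd)·2 sin(π/4) = 4.49×10⁻⁵ T.
All 4 sides add in the same direction: B = 4 × 4.49×10⁻⁵ = 1.80×10⁻⁴ T.

B ≈ 180 μT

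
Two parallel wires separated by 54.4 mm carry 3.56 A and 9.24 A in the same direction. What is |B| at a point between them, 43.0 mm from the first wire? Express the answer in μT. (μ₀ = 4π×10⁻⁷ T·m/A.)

Each long wire gives B = μ₀I/(2πd). Distances are d₁ = 0.043 m and d₂ = 0.0114 m.
B₁ = 1.66×10⁻⁵ T, B₂ = 1.62×10⁻⁴ T.
Between parallel currents the two contributions point in opposite directions, so they subtract. B = |B₁ − B₂| = |1.66×10⁻⁵ − 1.62×10⁻⁴| = 1.46×10⁻⁴ T.

B ≈ 146 μT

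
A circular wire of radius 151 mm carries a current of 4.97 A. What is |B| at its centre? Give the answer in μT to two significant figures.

B ≈ 21 μT

At the centre of a circular loop the Biot–Savart law gives B = μ₀I/(2R).
B = (4π×10⁻⁷ × 4.97) / (2 × 0.151) = 2.07×10⁻⁵ T.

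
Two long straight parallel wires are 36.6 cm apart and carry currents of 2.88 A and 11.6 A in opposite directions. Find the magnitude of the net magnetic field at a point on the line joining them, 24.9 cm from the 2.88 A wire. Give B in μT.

B ≈ 22.1 μT

Each long wire gives B = μ₀I/(2πd). Distances are d₁ = 0.249 m and d₂ = 0.117 m.
B₁ = 2.31×10⁻⁶ T, B₂ = 1.98×10⁻⁵ T.
Between antiparallel currents both contributions point the same way, so they add. B = B₁ + B₂ = 2.31×10⁻⁶ + 1.98×10⁻⁵ = 2.21×10⁻⁵ T.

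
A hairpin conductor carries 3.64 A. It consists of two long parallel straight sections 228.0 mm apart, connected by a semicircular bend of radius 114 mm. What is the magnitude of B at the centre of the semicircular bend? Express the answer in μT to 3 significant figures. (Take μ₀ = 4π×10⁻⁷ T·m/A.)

B ≈ 16.4 μT

The semicircular arc contributes B_arc = μ₀I·π/(4πR) = μ₀I/(4R) = 1.00×10⁻⁵ T.
Each semi-infinite lead is at perpendicular distance R = 0.114 m from the centre, with the perpendicular foot at its near end, so it contributes μ₀I/(4πR); both point the same way, together 6.39×10⁻⁶ T.
Arc and leads all point the same direction: B = 1.00×10⁻⁵ + 6.39×10⁻⁶ = 1.64×10⁻⁵ T.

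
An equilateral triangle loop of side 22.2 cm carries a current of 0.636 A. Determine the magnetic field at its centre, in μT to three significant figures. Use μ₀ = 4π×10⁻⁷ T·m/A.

Each side is a finite straight segment at perpendicular distance d = a/(2 tan(π/3)) = 0.06409 m from the centre, with end-angles ±π/3.
One side contributes B₁ = (μ₀I/4πd)·2 sin(π/3) = 1.72×10⁻⁶ T.
All 3 sides add in the same direction: B = 3 × 1.72×10⁻⁶ = 5.16×10⁻⁶ T.

B ≈ 5.16 μT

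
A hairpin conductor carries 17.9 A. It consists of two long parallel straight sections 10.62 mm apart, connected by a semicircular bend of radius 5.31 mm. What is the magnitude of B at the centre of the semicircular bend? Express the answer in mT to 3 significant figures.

B ≈ 1.73 mT

The semicircular arc contributes B_arc = μ₀I·π/(4πR) = μ₀I/(4R) = 1.06×10⁻³ T.
Each semi-infinite lead is at perpendicular distance R = 0.00531 m from the centre, with the perpendicular foot at its near end, so it contributes μ₀I/(4πR); both point the same way, together 6.74×10⁻⁴ T.
Arc and leads all point the same direction: B = 1.06×10⁻³ + 6.74×10⁻⁴ = 1.73×10⁻³ T.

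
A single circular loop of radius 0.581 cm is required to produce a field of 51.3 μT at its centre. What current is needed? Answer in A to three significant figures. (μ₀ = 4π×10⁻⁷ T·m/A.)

I ≈ 0.474 A

At the centre of a circular loop B = μ₀I/(2R), so I = 2RB/μ₀.
With R = 0.00581 m, I = 2 × 0.00581 × 5.13×10⁻⁵ / (4π×10⁻⁷) = 0.474 A.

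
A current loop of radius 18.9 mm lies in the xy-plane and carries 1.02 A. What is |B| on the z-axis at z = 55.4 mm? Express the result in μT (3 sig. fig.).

B ≈ 1.14 μT

On the axis of a circular loop, B = μ₀IR² / [2(R²+z²)^(3/2)].
R² + z² = (0.0189)² + (0.0554)² = 0.003426 m², and (R²+z²)^(3/2) = 2.01×10⁻⁴ m³.
B = (4π×10⁻⁷ × 1.02 × 0.0003572) / (2 × 2.01×10⁻⁴) = 1.14×10⁻⁶ T.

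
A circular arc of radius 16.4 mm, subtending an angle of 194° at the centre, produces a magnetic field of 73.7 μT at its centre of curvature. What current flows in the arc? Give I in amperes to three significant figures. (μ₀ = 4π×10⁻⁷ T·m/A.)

I ≈ 3.57 A

For a circular arc, B = μ₀Iφ/(4πR) with φ in radians; here φ = 3.386 rad.
So I = 4πRB/(μ₀φ) = 4π × 0.0164 × 7.37×10⁻⁵ / (4π×10⁻⁷ × 3.386) = 3.57 A.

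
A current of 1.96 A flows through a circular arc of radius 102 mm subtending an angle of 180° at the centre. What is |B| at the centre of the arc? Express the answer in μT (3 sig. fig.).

B ≈ 6.04 μT

The Biot–Savart field of a circular arc at its centre is B = μ₀Iφ/(4πR), with φ = 3.142 rad.
B = (4π×10⁻⁷ × 1.96 × 3.142) / (4π × 0.102) = 6.04×10⁻⁶ T.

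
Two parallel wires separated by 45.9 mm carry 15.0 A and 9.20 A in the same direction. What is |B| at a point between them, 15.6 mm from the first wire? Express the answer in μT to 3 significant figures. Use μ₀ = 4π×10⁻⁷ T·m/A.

B ≈ 132 μT

Each long wire gives B = μ₀I/(2πd). Distances are d₁ = 0.0156 m and d₂ = 0.0303 m.
B₁ = 1.92×10⁻⁴ T, B₂ = 6.07×10⁻⁵ T.
Between parallel currents the two contributions point in opposite directions, so they subtract. B = |B₁ − B₂| = |1.92×10⁻⁴ − 6.07×10⁻⁵| = 1.32×10⁻⁴ T.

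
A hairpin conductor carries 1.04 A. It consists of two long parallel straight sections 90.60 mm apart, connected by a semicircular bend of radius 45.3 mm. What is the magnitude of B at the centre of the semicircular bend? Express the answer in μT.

B ≈ 11.8 μT

The semicircular arc contributes B_arc = μ₀I·π/(4πR) = μ₀I/(4R) = 7.21×10⁻⁶ T.
Each semi-infinite lead is at perpendicular distance R = 0.0453 m from the centre, with the perpendicular foot at its near end, so it contributes μ₀I/(4πR); both point the same way, together 4.59×10⁻⁶ T.
Arc and leads all point the same direction: B = 7.21×10⁻⁶ + 4.59×10⁻⁶ = 1.18×10⁻⁵ T.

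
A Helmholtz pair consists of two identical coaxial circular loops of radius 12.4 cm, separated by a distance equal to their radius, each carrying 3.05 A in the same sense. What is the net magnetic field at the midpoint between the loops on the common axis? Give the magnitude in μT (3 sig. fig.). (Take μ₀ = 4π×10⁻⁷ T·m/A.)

B ≈ 22.1 μT

Each loop contributes B = μ₀IR²/[2(R²+z²)^(3/2)] on the axis, with z measured from that loop.
Loop 1 (z = 0.062 m): B₁ = 1.11×10⁻⁵ T. Loop 2 (z = 0.062 m): B₂ = 1.11×10⁻⁵ T.
The fields add: B = B₁ + B₂ = 2.21×10⁻⁵ T.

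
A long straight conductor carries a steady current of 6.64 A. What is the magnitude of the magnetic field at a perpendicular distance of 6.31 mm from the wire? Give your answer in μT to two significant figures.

For an infinitely long straight wire, B = μ₀I/(2πd).
B = (4π×10⁻⁷ × 6.64) / (2π × 0.00631) = 2.10×10⁻⁴ T.

B ≈ 210 μT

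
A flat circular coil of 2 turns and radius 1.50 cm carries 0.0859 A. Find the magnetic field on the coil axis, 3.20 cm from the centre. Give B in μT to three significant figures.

For an N-turn flat coil, B = Nμ₀IR²/[2(R²+z²)^(3/2)] with R = 0.015 m, z = 0.032 m.
B = 2 × 2.75×10⁻⁷ T = 5.50×10⁻⁷ T.

B ≈ 0.550 μT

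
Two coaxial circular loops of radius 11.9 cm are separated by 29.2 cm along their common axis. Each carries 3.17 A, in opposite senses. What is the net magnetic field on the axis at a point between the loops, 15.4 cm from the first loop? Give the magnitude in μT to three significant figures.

Each loop contributes B = μ₀IR²/[2(R²+z²)^(3/2)] on the axis, with z measured from that loop.
Loop 1 (z = 0.154 m): B₁ = 3.83×10⁻⁶ T. Loop 2 (z = 0.138 m): B₂ = 4.66×10⁻⁶ T.
The fields oppose: B = |B₁ − B₂| = 8.35×10⁻⁷ T.

B ≈ 0.835 μT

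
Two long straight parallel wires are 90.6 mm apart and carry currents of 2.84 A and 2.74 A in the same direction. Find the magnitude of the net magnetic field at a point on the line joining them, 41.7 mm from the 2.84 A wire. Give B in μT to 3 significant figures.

Each long wire gives B = μ₀I/(2πd). Distances are d₁ = 0.0417 m and d₂ = 0.0489 m.
B₁ = 1.36×10⁻⁵ T, B₂ = 1.12×10⁻⁵ T.
Between parallel currents the two contributions point in opposite directions, so they subtract. B = |B₁ − B₂| = |1.36×10⁻⁵ − 1.12×10⁻⁵| = 2.41×10⁻⁶ T.

B ≈ 2.41 μT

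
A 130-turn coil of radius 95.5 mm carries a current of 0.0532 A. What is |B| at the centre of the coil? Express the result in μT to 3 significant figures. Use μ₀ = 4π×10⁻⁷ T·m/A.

For an N-turn flat coil, B = Nμ₀I/(2R) with R = 0.0955 m.
B = 130 × 3.50×10⁻⁷ T = 4.55×10⁻⁵ T.

B ≈ 45.5 μT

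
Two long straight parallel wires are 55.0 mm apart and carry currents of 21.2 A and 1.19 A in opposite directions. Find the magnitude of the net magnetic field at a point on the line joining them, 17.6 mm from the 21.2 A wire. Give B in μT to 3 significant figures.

B ≈ 247 μT

Each long wire gives B = μ₀I/(2πd). Distances are d₁ = 0.0176 m and d₂ = 0.0374 m.
B₁ = 2.41×10⁻⁴ T, B₂ = 6.36×10⁻⁶ T.
Between antiparallel currents both contributions point the same way, so they add. B = B₁ + B₂ = 2.41×10⁻⁴ + 6.36×10⁻⁶ = 2.47×10⁻⁴ T.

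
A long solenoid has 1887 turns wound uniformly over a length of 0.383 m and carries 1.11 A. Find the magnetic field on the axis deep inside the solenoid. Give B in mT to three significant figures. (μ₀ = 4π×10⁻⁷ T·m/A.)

Inside a long solenoid, B = μ₀nI with n = 4927 turns/m.
B = 4π×10⁻⁷ × 4927 × 1.11 = 6.87×10⁻³ T.

B ≈ 6.87 mT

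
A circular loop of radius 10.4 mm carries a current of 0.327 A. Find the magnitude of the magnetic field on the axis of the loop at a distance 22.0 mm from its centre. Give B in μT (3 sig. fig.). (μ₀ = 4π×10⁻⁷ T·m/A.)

On the axis of a circular loop, B = μ₀IR² / [2(R²+z²)^(3/2)].
R² + z² = (0.0104)² + (0.022)² = 0.0005922 m², and (R²+z²)^(3/2) = 1.44×10⁻⁵ m³.
B = (4π×10⁻⁷ × 0.327 × 0.0001082) / (2 × 1.44×10⁻⁵) = 1.54×10⁻⁶ T.

B ≈ 1.54 μT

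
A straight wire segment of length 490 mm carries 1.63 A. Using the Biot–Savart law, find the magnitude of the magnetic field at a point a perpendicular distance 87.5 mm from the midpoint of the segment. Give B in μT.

B ≈ 3.51 μT

For a finite straight segment, B = (μ₀I/4πd)(sinθ₁ + sinθ₂), where θ₁, θ₂ are the angles from the perpendicular to each end.
The perpendicular from the point meets the wire at its midpoint, so each end is L/2 = 0.245 m away along the wire.
sinθ₁ = 0.245/√(0.245²+0.0875²) = 0.9417; sinθ₂ = 0.245/√(0.245²+0.0875²) = 0.9417.
B = (4π×10⁻⁷ × 1.63) / (4π × 0.0875) × (0.9417 + 0.9417) = 3.51×10⁻⁶ T.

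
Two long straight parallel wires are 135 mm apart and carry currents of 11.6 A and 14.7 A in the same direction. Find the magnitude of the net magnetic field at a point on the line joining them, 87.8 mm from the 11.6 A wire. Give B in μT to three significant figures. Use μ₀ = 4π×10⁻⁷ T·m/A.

Each long wire gives B = μ₀I/(2πd). Distances are d₁ = 0.0878 m and d₂ = 0.0472 m.
B₁ = 2.64×10⁻⁵ T, B₂ = 6.23×10⁻⁵ T.
Between parallel currents the two contributions point in opposite directions, so they subtract. B = |B₁ − B₂| = |2.64×10⁻⁵ − 6.23×10⁻⁵| = 3.59×10⁻⁵ T.

B ≈ 35.9 μT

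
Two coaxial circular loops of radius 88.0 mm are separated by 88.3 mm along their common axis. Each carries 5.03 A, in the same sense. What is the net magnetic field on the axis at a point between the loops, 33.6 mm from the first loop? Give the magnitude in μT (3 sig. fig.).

B ≈ 51.3 μT

Each loop contributes B = μ₀IR²/[2(R²+z²)^(3/2)] on the axis, with z measured from that loop.
Loop 1 (z = 0.0336 m): B₁ = 2.93×10⁻⁵ T. Loop 2 (z = 0.0547 m): B₂ = 2.20×10⁻⁵ T.
The fields add: B = B₁ + B₂ = 5.13×10⁻⁵ T.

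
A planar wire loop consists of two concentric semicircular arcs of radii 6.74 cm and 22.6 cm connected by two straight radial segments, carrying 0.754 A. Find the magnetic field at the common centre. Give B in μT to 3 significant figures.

B ≈ 2.47 μT

The radial connectors point toward the centre, so dl × r̂ = 0 and they contribute nothing.
Each semicircle gives μ₀I/(4R): inner arc 3.51×10⁻⁶ T, outer arc 1.05×10⁻⁶ T.
The two arcs carry current in opposite angular senses, so their fields oppose: B = |3.51×10⁻⁶ − 1.05×10⁻⁶| = 2.47×10⁻⁶ T.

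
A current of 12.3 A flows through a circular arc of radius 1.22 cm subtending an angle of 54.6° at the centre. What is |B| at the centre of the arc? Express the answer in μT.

B ≈ 96.1 μT

The Biot–Savart field of a circular arc at its centre is B = μ₀Iφ/(4πR), with φ = 0.9529 rad.
B = (4π×10⁻⁷ × 12.3 × 0.9529) / (4π × 0.0122) = 9.61×10⁻⁵ T.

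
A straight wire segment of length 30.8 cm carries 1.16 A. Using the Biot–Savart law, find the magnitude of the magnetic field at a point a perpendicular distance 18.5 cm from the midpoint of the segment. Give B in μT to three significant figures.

B ≈ 0.802 μT

For a finite straight segment, B = (μ₀I/4πd)(sinθ₁ + sinθ₂), where θ₁, θ₂ are the angles from the perpendicular to each end.
The perpendicular from the point meets the wire at its midpoint, so each end is L/2 = 0.154 m away along the wire.
sinθ₁ = 0.154/√(0.154²+0.185²) = 0.6398; sinθ₂ = 0.154/√(0.154²+0.185²) = 0.6398.
B = (4π×10⁻⁷ × 1.16) / (4π × 0.185) × (0.6398 + 0.6398) = 8.02×10⁻⁷ T.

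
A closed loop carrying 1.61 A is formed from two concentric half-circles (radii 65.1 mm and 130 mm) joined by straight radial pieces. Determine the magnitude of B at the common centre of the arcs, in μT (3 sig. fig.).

The radial connectors point toward the centre, so dl × r̂ = 0 and they contribute nothing.
Each semicircle gives μ₀I/(4R): inner arc 7.77×10⁻⁶ T, outer arc 3.89×10⁻⁶ T.
The two arcs carry current in opposite angular senses, so their fields oppose: B = |7.77×10⁻⁶ − 3.89×10⁻⁶| = 3.88×10⁻⁶ T.

B ≈ 3.88 μT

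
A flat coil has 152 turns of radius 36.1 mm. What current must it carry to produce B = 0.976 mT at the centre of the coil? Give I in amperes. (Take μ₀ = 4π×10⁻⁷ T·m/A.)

I ≈ 0.369 A

For an N-turn coil, B = Nμ₀I/(2R) with R = 0.0361 m, so I = 2RB/(Nμ₀) = 2 × 0.0361 × 9.76×10⁻⁴ / (152 × 4π×10⁻⁷) = 0.369 A.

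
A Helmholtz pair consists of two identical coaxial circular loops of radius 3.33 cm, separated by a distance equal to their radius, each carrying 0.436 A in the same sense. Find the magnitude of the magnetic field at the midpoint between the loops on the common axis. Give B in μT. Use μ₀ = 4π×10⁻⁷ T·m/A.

Each loop contributes B = μ₀IR²/[2(R²+z²)^(3/2)] on the axis, with z measured from that loop.
Loop 1 (z = 0.01665 m): B₁ = 5.89×10⁻⁶ T. Loop 2 (z = 0.01665 m): B₂ = 5.89×10⁻⁶ T.
The fields add: B = B₁ + B₂ = 1.18×10⁻⁵ T.

B ≈ 11.8 μT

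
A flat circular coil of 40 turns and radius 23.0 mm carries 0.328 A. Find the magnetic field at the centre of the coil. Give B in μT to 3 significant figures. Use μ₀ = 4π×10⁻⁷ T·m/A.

For an N-turn flat coil, B = Nμ₀I/(2R) with R = 0.023 m.
B = 40 × 8.96×10⁻⁶ T = 3.58×10⁻⁴ T.

B ≈ 358 μT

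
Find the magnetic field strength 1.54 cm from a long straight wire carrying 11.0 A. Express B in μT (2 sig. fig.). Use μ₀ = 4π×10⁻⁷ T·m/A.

For an infinitely long straight wire, B = μ₀I/(2πd).
B = (4π×10⁻⁷ × 11.0) / (2π × 0.0154) = 1.43×10⁻⁴ T.

B ≈ 140 μT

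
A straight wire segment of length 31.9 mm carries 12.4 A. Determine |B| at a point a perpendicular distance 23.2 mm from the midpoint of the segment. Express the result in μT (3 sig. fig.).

B ≈ 60.6 μT

For a finite straight segment, B = (μ₀I/4πd)(sinθ₁ + sinθ₂), where θ₁, θ₂ are the angles from the perpendicular to each end.
The perpendicular from the point meets the wire at its midpoint, so each end is L/2 = 0.01595 m away along the wire.
sinθ₁ = 0.01595/√(0.01595²+0.0232²) = 0.5665; sinθ₂ = 0.01595/√(0.01595²+0.0232²) = 0.5665.
B = (4π×10⁻⁷ × 12.4) / (4π × 0.0232) × (0.5665 + 0.5665) = 6.06×10⁻⁵ T.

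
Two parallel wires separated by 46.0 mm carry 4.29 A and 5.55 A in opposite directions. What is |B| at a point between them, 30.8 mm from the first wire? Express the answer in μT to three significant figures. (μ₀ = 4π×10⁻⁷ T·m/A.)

Each long wire gives B = μ₀I/(2πd). Distances are d₁ = 0.0308 m and d₂ = 0.0152 m.
B₁ = 2.79×10⁻⁵ T, B₂ = 7.30×10⁻⁵ T.
Between antiparallel currents both contributions point the same way, so they add. B = B₁ + B₂ = 2.79×10⁻⁵ + 7.30×10⁻⁵ = 1.01×10⁻⁴ T.

B ≈ 101 μT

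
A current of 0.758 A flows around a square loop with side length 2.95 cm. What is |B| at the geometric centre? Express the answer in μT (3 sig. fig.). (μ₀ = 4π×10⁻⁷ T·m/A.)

B ≈ 29.1 μT

Each side is a finite straight segment at perpendicular distance d = a/(2 tan(π/4)) = 0.01475 m from the centre, with end-angles ±π/4.
One side contributes B₁ = (μ₀I/4πd)·2 sin(π/4) = 7.27×10⁻⁶ T.
All 4 sides add in the same direction: B = 4 × 7.27×10⁻⁶ = 2.91×10⁻⁵ T.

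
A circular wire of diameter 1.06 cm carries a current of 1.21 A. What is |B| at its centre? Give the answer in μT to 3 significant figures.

B ≈ 143 μT

At the centre of a circular loop the Biot–Savart law gives B = μ₀I/(2R) (so R = 0.0053 m).
B = (4π×10⁻⁷ × 1.21) / (2 × 0.0053) = 1.43×10⁻⁴ T.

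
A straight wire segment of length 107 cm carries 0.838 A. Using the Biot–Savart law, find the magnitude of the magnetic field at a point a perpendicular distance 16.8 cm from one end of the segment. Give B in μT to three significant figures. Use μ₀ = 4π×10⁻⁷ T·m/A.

For a finite straight segment, B = (μ₀I/4πd)(sinθ₁ + sinθ₂), where θ₁, θ₂ are the angles from the perpendicular to each end.
The perpendicular foot is at one end, so the two end-offsets along the wire are 0 and L = 1.07 m.
sinθ₁ = 0/√(0²+0.168²) = 0.0000; sinθ₂ = 1.07/√(1.07²+0.168²) = 0.9879.
B = (4π×10⁻⁷ × 0.838) / (4π × 0.168) × (0.0000 + 0.9879) = 4.93×10⁻⁷ T.

B ≈ 0.493 μT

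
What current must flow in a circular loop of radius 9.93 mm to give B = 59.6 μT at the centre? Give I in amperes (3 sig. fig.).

At the centre of a circular loop B = μ₀I/(2R), so I = 2RB/μ₀.
With R = 0.00993 m, I = 2 × 0.00993 × 5.96×10⁻⁵ / (4π×10⁻⁷) = 0.942 A.

I ≈ 0.942 A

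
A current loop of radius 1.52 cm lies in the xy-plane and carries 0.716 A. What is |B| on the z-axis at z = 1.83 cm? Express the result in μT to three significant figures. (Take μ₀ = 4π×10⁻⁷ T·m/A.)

B ≈ 7.72 μT

On the axis of a circular loop, B = μ₀IR² / [2(R²+z²)^(3/2)].
R² + z² = (0.0152)² + (0.0183)² = 0.0005659 m², and (R²+z²)^(3/2) = 1.35×10⁻⁵ m³.
B = (4π×10⁻⁷ × 0.716 × 0.000231) / (2 × 1.35×10⁻⁵) = 7.72×10⁻⁶ T.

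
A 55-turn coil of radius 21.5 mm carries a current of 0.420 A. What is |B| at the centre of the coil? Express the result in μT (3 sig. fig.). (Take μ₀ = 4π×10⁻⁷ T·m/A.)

B ≈ 675 μT

For an N-turn flat coil, B = Nμ₀I/(2R) with R = 0.0215 m.
B = 55 × 1.23×10⁻⁵ T = 6.75×10⁻⁴ T.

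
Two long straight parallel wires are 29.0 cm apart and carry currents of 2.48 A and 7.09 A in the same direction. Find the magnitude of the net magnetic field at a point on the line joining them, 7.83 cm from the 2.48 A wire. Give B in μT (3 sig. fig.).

B ≈ 0.364 μT

Each long wire gives B = μ₀I/(2πd). Distances are d₁ = 0.0783 m and d₂ = 0.2117 m.
B₁ = 6.33×10⁻⁶ T, B₂ = 6.70×10⁻⁶ T.
Between parallel currents the two contributions point in opposite directions, so they subtract. B = |B₁ − B₂| = |6.33×10⁻⁶ − 6.70×10⁻⁶| = 3.64×10⁻⁷ T.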